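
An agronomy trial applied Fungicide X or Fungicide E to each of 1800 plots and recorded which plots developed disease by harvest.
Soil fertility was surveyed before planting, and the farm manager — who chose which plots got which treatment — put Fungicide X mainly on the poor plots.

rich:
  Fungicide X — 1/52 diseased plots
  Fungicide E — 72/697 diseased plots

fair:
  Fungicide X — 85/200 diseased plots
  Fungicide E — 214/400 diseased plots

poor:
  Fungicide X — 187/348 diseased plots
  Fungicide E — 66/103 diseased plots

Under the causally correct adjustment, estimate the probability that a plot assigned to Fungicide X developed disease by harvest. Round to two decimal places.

0.28

The soil fertility-specific comparison favours Fungicide X throughout, but the pooled figures favour Fungicide E. The question is whether to condition on soil fertility.
Since soil fertility is a pre-existing factor (not a product of the fungicide) and it affects the outcome on its own, it is a confounder. The stratified rates, not the pooled rate, identify the causal effect.
Standardising Fungicide X to the population soil fertility mix: 0.416·1/52 + 0.333·85/200 + 0.251·187/348 = 0.284.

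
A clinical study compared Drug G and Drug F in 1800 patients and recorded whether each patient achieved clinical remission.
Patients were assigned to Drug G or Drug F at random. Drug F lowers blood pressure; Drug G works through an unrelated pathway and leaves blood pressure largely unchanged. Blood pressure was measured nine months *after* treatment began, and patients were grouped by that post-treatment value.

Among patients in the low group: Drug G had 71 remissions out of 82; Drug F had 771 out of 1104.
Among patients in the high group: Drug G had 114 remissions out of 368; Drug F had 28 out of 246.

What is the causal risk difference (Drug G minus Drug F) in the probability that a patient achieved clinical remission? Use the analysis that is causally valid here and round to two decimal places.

-0.18

The blood pressure-specific comparison favours Drug G throughout, but the pooled figures favour Drug F. The question is whether to condition on blood pressure.
Blood pressure here is a post-treatment variable shaped by the drug; conditioning on it would introduce bias rather than remove it. The overall comparison is the causal one.
The causal difference is the pooled difference: 0.411 − 0.592 = -0.181.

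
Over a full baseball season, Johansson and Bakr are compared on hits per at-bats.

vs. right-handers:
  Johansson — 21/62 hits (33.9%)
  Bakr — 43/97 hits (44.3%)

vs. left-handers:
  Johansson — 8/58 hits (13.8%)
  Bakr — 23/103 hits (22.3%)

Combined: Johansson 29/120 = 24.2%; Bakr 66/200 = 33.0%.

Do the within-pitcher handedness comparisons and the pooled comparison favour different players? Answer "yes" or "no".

no

Within each pitcher handedness level (vs. right-handers 33.9% vs 44.3%; vs. left-handers 13.8% vs 22.3%), Bakr has the higher rate every time. Pooled: 24.2% vs 33.0% — Bakr has the higher rate overall. They agree.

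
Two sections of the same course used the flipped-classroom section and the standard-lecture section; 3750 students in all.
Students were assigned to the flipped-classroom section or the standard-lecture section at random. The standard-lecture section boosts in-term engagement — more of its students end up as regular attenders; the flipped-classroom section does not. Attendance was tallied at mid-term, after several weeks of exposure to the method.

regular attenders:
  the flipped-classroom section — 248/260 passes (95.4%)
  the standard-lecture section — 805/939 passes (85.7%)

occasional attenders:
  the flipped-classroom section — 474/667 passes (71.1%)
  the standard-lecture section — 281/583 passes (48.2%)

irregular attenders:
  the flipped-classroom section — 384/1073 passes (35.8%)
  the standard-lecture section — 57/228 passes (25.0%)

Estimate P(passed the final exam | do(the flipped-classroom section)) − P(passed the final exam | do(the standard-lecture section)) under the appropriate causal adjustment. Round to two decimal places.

-0.10

Mid-term attendance is recorded after the teaching method and is itself shifted by it — it sits on the causal path from teaching method to outcome. Conditioning on a mediator would strip out part of the effect we want; the pooled comparison gives the total causal effect.
The causal difference is the pooled difference: 0.553 − 0.653 = -0.100.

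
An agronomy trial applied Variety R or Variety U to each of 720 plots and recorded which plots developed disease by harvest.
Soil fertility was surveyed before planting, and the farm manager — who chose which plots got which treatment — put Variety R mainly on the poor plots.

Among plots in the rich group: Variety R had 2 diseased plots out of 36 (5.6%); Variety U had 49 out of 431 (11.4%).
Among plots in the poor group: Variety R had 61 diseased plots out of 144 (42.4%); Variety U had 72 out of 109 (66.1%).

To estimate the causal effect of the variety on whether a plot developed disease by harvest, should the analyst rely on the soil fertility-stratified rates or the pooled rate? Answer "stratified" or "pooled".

The stratified and pooled comparisons disagree (Variety R wins within each soil fertility; Variety U wins overall), so the answer turns on the causal role of soil fertility.
Soil fertility satisfies the back-door criterion: it is not a descendant of the variety, and it blocks the spurious path from variety to outcome. Adjusting for it (i.e., using the within-soil fertility rates) gives the causal effect.
Within each level — rich: 5.6% vs 11.4%; poor: 42.4% vs 66.1% — Variety R is lower every time.

stratified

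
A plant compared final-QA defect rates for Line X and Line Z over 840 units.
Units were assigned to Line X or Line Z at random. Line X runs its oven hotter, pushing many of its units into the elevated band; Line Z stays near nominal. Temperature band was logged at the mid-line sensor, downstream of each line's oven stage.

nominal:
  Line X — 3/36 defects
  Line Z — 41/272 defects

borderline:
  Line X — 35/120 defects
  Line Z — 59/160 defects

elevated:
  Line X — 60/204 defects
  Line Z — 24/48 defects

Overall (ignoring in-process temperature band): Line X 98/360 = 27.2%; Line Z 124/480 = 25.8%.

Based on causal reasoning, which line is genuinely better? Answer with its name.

In-process temperature band is recorded after the line and is itself shifted by it — it sits on the causal path from line to outcome. Conditioning on a mediator would strip out part of the effect we want; the pooled comparison gives the total causal effect.
Pooled: Line X 27.2% vs Line Z 25.8%; Line Z is lower overall.

Line Z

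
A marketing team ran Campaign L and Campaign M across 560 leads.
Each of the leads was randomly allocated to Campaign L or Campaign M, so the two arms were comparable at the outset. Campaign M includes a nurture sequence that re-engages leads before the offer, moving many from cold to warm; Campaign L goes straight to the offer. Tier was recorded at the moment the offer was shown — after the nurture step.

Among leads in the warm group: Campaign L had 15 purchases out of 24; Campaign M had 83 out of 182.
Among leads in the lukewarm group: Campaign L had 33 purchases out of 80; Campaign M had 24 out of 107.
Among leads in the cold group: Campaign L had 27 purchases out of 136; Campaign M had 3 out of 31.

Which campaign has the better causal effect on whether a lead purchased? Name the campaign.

Campaign M

Within every engagement tier level Campaign L has the higher rate, yet pooled Campaign M does — Simpson's reversal.
Engagement tier lies on the pathway campaign → engagement tier → outcome, so adjusting for it blocks the indirect effect. For the total causal effect of campaign, use the unadjusted pooled rates.
Pooled: Campaign L 31.2% vs Campaign M 34.4%; Campaign M is higher overall.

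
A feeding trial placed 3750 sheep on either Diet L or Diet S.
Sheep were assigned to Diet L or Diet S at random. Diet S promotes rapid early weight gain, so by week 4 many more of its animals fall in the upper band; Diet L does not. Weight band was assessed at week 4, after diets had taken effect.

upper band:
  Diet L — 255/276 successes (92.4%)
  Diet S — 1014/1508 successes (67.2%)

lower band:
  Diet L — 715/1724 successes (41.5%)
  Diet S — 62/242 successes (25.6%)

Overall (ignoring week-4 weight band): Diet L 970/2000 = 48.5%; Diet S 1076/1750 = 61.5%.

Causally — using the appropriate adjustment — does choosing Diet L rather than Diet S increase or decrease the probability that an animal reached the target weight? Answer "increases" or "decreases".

Week-4 weight band lies on the pathway diet → week-4 weight band → outcome, so adjusting for it blocks the indirect effect. For the total causal effect of diet, use the unadjusted pooled rates.
Pooled: Diet L 48.5% vs Diet S 61.5%; Diet S is higher overall.

decreases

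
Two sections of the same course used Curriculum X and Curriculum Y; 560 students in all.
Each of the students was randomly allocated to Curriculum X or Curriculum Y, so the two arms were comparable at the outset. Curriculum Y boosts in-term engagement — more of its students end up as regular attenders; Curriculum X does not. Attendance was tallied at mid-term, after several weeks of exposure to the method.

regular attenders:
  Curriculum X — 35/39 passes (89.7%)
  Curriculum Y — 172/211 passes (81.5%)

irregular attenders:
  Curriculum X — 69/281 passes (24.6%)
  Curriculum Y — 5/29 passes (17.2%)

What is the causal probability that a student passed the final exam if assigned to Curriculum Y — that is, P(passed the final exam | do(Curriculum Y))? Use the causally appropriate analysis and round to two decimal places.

The distribution of mid-term attendance is itself part of what the teaching method does — it is an intermediate outcome. Holding it fixed would remove that part of the effect; the total effect is the pooled difference.
So P(outcome | do(Curriculum Y)) is just the pooled rate for Curriculum Y: 177/240 = 0.738.

0.74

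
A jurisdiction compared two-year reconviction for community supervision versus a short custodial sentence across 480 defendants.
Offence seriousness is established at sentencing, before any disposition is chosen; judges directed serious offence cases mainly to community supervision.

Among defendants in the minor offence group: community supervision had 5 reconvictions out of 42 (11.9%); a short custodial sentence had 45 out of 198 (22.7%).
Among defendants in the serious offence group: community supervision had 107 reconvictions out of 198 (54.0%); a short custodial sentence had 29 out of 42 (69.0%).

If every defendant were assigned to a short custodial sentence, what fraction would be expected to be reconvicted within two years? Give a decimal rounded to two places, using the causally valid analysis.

0.46

The stratified and pooled comparisons disagree (community supervision wins within each offence seriousness; a short custodial sentence wins overall), so the answer turns on the causal role of offence seriousness.
The imbalance in offence seriousness arose from how defendants were allocated, not from anything the disposition did; and offence seriousness independently affects the outcome. The pooled gap is confounded — condition on offence seriousness.
Standardising a short custodial sentence to the population offence seriousness mix: 0.500·45/198 + 0.500·29/42 = 0.459.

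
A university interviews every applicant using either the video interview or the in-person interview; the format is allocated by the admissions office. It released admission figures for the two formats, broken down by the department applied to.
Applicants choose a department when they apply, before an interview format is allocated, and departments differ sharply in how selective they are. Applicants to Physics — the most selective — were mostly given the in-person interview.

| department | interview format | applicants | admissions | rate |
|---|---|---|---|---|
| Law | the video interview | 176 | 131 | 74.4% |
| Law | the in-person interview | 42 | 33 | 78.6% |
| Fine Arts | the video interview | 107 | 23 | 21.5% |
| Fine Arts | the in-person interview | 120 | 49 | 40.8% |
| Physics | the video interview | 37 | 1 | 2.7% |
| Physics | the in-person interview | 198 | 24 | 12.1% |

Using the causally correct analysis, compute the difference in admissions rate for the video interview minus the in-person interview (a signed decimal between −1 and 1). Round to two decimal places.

-0.11

The department-specific comparison favours the in-person interview throughout, but the pooled figures favour the video interview. The question is whether to condition on department.
Department satisfies the back-door criterion: it is not a descendant of the interview format, and it blocks the spurious path from interview format to outcome. Adjusting for it (i.e., using the within-department rates) gives the causal effect.
Adjusting over the population distribution of department: 0.321·(0.744−0.786) + 0.334·(0.215−0.408) + 0.346·(0.027−0.121) = -0.110.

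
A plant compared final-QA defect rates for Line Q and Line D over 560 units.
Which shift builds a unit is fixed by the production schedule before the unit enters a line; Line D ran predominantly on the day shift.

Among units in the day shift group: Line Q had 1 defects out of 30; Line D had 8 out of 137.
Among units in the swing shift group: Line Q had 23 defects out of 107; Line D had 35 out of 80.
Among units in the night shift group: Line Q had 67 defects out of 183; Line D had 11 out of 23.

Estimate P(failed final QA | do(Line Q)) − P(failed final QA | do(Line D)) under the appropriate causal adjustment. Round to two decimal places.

-0.12

Shift satisfies the back-door criterion: it is not a descendant of the line, and it blocks the spurious path from line to outcome. Adjusting for it (i.e., using the within-shift rates) gives the causal effect.
Adjusting over the population distribution of shift: 0.298·(0.033−0.058) + 0.334·(0.215−0.438) + 0.368·(0.366−0.478) = -0.123.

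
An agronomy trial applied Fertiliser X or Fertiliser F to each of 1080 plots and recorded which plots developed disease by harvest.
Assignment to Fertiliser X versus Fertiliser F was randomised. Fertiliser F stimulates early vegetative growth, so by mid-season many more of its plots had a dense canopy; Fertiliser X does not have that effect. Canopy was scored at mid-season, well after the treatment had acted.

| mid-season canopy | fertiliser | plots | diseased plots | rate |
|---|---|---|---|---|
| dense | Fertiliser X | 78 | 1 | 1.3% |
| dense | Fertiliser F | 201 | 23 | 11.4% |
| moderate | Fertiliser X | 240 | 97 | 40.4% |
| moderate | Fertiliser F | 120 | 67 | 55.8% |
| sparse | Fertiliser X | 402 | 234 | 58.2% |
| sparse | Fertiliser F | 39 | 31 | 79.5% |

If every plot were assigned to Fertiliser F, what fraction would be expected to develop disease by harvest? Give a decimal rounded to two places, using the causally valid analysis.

0.34

Mid-season canopy here is a post-treatment variable shaped by the fertiliser; conditioning on it would introduce bias rather than remove it. The overall comparison is the causal one.
So P(outcome | do(Fertiliser F)) is just the pooled rate for Fertiliser F: 121/360 = 0.336.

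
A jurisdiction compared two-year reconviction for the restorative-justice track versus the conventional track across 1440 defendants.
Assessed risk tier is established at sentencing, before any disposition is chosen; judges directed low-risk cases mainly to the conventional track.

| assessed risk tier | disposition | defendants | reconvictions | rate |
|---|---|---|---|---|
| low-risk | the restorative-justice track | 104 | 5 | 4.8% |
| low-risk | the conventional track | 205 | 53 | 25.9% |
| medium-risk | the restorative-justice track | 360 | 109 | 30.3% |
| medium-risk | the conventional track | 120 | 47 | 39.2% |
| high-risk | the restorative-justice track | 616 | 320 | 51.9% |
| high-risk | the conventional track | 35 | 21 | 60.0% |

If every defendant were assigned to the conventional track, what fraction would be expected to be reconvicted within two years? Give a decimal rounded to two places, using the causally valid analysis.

the restorative-justice track is lower inside every assessed risk tier stratum but the conventional track is lower in aggregate. Whether to stratify depends on how assessed risk tier relates to the disposition.
Assessed risk tier is set before the disposition has any effect — it is not caused by the disposition — and it independently drives the outcome. That makes it a confounder, so the causal comparison is within assessed risk tier levels.
Standardising the conventional track to the population assessed risk tier mix: 0.215·53/205 + 0.333·47/120 + 0.452·21/35 = 0.457.

0.46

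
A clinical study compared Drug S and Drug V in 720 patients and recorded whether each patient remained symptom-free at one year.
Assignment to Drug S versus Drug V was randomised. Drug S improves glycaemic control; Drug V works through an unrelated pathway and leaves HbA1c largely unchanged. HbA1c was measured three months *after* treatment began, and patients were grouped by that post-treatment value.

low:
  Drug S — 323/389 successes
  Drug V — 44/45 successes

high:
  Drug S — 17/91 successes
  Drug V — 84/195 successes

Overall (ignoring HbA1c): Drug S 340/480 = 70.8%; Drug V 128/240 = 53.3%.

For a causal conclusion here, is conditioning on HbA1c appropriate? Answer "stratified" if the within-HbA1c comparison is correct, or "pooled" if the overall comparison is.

The stratified and pooled comparisons disagree (Drug V wins within each HbA1c; Drug S wins overall), so the answer turns on the causal role of HbA1c.
HbA1c is downstream of the drug. One should not condition on a consequence of treatment, so the overall rates are the right comparison.
Pooled: Drug S 70.8% vs Drug V 53.3%; Drug S is higher overall.

pooled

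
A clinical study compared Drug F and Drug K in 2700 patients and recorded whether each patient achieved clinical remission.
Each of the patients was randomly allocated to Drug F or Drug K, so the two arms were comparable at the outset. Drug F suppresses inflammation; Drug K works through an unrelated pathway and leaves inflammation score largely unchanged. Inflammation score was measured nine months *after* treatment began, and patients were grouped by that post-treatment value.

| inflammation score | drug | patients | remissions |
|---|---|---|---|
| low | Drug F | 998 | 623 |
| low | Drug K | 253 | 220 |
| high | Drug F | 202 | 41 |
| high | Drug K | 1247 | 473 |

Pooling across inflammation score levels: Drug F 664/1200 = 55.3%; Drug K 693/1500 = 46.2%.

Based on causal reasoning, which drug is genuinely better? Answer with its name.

Drug F

Because the drug influences inflammation score, inflammation score is a post-treatment mediator, not a confounder. Stratifying on it would bias the estimate; the causal effect is the crude pooled difference.
Pooled: Drug F 55.3% vs Drug K 46.2%; Drug F is higher overall.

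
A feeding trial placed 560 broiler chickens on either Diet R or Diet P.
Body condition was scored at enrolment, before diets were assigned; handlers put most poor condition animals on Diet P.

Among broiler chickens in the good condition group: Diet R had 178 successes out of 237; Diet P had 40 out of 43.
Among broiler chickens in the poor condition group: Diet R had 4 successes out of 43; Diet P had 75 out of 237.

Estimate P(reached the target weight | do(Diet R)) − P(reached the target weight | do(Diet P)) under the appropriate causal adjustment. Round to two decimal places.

-0.20

Diet P is higher inside every starting body condition stratum but Diet R is higher in aggregate. Whether to stratify depends on how starting body condition relates to the diet.
Starting body condition is set before the diet has any effect — it is not caused by the diet — and it independently drives the outcome. That makes it a confounder, so the causal comparison is within starting body condition levels.
Adjusting over the population distribution of starting body condition: 0.500·(0.751−0.930) + 0.500·(0.093−0.316) = -0.201.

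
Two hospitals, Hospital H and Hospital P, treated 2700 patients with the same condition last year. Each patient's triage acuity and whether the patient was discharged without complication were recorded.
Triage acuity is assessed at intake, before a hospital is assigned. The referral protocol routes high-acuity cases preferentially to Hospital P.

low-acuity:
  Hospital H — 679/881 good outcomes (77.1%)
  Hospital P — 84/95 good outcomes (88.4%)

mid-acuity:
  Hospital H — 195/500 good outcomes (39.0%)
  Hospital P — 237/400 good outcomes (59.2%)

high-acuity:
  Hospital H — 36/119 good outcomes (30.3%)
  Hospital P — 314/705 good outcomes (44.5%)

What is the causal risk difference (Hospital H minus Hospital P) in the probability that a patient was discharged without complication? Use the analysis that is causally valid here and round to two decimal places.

-0.15

Within every triage acuity level Hospital P has the higher rate, yet pooled Hospital H does — Simpson's reversal.
Triage acuity satisfies the back-door criterion: it is not a descendant of the hospital, and it blocks the spurious path from hospital to outcome. Adjusting for it (i.e., using the within-triage acuity rates) gives the causal effect.
Adjusting over the population distribution of triage acuity: 0.361·(0.771−0.884) + 0.333·(0.390−0.593) + 0.305·(0.303−0.445) = -0.152.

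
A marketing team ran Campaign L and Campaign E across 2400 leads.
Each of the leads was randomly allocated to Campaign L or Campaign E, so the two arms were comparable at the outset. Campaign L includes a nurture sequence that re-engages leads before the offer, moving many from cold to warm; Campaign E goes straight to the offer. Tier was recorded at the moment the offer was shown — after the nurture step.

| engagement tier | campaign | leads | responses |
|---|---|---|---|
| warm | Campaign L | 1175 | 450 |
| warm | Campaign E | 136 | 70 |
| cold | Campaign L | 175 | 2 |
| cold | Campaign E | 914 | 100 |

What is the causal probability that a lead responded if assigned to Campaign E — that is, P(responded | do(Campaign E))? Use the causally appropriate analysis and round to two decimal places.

Within every engagement tier level Campaign E has the higher rate, yet pooled Campaign L does — Simpson's reversal.
Engagement tier lies on the pathway campaign → engagement tier → outcome, so adjusting for it blocks the indirect effect. For the total causal effect of campaign, use the unadjusted pooled rates.
So P(outcome | do(Campaign E)) is just the pooled rate for Campaign E: 170/1050 = 0.162.

0.16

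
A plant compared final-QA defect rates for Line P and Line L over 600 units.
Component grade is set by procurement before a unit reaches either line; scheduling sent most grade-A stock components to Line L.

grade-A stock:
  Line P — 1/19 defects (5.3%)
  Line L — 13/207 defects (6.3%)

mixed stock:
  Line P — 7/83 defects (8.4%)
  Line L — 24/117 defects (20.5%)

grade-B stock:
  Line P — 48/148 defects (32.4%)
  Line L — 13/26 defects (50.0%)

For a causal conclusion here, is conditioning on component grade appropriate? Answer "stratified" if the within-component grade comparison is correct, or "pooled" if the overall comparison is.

The component grade-specific comparison favours Line P throughout, but the pooled figures favour Line L. The question is whether to condition on component grade.
Component grade is set before the line has any effect — it is not caused by the line — and it independently drives the outcome. That makes it a confounder, so the causal comparison is within component grade levels.
Within each level — grade-A stock: 5.3% vs 6.3%; mixed stock: 8.4% vs 20.5%; grade-B stock: 32.4% vs 50.0% — Line P is lower every time.

stratified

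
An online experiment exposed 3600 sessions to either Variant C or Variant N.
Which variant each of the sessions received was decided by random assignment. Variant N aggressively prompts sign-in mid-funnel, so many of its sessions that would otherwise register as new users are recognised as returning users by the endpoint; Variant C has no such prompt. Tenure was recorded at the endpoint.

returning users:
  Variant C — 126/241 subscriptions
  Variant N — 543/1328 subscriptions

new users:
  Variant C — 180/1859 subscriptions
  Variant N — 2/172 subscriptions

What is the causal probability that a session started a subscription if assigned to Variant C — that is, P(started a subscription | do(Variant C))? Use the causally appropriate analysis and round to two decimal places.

0.15

Because the variant influences user tenure, user tenure is a post-treatment mediator, not a confounder. Stratifying on it would bias the estimate; the causal effect is the crude pooled difference.
So P(outcome | do(Variant C)) is just the pooled rate for Variant C: 306/2100 = 0.146.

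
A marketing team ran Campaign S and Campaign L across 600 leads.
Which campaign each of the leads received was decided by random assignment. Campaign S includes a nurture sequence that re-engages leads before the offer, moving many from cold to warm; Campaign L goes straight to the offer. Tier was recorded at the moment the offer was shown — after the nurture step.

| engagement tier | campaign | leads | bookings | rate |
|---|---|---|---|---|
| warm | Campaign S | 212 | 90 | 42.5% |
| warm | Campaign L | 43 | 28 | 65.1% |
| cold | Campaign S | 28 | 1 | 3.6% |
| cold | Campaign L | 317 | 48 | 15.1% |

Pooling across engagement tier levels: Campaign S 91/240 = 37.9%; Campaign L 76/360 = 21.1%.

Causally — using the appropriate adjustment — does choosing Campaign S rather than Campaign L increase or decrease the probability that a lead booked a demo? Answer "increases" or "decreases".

increases

The engagement tier-specific comparison favours Campaign L throughout, but the pooled figures favour Campaign S. The question is whether to condition on engagement tier.
Because the campaign influences engagement tier, engagement tier is a post-treatment mediator, not a confounder. Stratifying on it would bias the estimate; the causal effect is the crude pooled difference.
Pooled: Campaign S 37.9% vs Campaign L 21.1%; Campaign S is higher overall.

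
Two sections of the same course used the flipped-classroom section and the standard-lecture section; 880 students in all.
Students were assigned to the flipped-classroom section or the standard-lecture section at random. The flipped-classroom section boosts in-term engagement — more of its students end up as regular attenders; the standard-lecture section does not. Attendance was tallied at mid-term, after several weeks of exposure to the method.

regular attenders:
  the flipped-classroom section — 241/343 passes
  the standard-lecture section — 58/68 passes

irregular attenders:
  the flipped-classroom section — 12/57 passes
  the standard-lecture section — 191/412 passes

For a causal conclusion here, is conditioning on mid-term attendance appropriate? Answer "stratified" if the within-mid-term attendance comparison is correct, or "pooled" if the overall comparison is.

pooled

The distribution of mid-term attendance is itself part of what the teaching method does — it is an intermediate outcome. Holding it fixed would remove that part of the effect; the total effect is the pooled difference.
Pooled: the flipped-classroom section 63.2% vs the standard-lecture section 51.9%; the flipped-classroom section is higher overall.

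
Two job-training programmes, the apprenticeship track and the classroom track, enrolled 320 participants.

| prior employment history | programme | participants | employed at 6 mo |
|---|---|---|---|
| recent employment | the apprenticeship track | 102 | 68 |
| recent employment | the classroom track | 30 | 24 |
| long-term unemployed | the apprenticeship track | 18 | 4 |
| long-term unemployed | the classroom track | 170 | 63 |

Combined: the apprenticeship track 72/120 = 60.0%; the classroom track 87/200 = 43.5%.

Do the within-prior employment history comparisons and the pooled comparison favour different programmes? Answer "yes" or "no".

yes

Within each prior employment history level (recent employment 66.7% vs 80.0%; long-term unemployed 22.2% vs 37.1%), the classroom track has the higher rate every time. Pooled: 60.0% vs 43.5% — the apprenticeship track has the higher rate overall. The two comparisons disagree.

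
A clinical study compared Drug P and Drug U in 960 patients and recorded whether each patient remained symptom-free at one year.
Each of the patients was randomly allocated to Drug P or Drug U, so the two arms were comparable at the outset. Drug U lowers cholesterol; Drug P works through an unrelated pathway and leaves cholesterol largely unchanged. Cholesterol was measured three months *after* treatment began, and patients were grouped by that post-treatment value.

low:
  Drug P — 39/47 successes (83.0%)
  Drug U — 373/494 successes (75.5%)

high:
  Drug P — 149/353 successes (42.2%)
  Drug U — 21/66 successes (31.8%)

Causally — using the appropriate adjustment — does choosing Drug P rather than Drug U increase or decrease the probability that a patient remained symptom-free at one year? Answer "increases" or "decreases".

decreases

The stratified and pooled comparisons disagree (Drug P wins within each cholesterol; Drug U wins overall), so the answer turns on the causal role of cholesterol.
Because the drug influences cholesterol, cholesterol is a post-treatment mediator, not a confounder. Stratifying on it would bias the estimate; the causal effect is the crude pooled difference.
Pooled: Drug P 47.0% vs Drug U 70.4%; Drug U is higher overall.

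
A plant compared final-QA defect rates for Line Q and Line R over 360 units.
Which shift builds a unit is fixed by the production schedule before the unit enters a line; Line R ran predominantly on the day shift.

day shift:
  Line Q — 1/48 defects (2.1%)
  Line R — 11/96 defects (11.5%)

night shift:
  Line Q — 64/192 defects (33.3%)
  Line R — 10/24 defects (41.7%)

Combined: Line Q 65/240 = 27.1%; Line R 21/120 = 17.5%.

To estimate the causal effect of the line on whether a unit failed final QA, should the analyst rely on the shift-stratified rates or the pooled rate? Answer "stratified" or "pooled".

The shift-specific comparison favours Line Q throughout, but the pooled figures favour Line R. The question is whether to condition on shift.
Here shift is a common cause — it drives both which line a case falls under and the outcome. The crude comparison mixes populations; the stratum-specific rates are the causally relevant ones.
Within each level — day shift: 2.1% vs 11.5%; night shift: 33.3% vs 41.7% — Line Q is lower every time.

stratified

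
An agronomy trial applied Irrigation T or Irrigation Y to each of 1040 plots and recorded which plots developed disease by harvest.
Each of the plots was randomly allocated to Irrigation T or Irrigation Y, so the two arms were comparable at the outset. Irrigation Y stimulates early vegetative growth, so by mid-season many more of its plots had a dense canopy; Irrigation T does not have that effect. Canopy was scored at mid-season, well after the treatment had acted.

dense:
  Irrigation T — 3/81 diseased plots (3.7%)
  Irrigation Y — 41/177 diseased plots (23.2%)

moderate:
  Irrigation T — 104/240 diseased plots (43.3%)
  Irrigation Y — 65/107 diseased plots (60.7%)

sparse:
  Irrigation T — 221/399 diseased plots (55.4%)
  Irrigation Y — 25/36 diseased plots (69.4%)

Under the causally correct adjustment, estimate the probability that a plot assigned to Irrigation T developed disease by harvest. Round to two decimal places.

Mid-season canopy lies on the pathway irrigation → mid-season canopy → outcome, so adjusting for it blocks the indirect effect. For the total causal effect of irrigation, use the unadjusted pooled rates.
So P(outcome | do(Irrigation T)) is just the pooled rate for Irrigation T: 328/720 = 0.456.

0.46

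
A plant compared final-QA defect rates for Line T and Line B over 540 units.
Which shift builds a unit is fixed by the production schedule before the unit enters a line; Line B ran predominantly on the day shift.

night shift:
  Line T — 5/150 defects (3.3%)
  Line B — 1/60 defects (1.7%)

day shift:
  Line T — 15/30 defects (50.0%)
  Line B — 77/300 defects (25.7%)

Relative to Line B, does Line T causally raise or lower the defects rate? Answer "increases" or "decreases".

The shift-specific comparison favours Line B throughout, but the pooled figures favour Line T. The question is whether to condition on shift.
Here shift is a common cause — it drives both which line a case falls under and the outcome. The crude comparison mixes populations; the stratum-specific rates are the causally relevant ones.
Within each level — night shift: 3.3% vs 1.7%; day shift: 50.0% vs 25.7% — Line B is lower every time.

increases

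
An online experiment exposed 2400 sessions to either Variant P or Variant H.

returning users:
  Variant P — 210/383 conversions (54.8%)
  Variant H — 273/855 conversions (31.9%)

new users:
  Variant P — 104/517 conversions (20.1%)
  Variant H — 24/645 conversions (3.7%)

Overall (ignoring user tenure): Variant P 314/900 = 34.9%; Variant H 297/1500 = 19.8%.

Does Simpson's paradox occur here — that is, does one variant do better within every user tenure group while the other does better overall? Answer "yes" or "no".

no

Within each user tenure level (returning users 54.8% vs 31.9%; new users 20.1% vs 3.7%), Variant P has the higher rate every time. Pooled: 34.9% vs 19.8% — Variant P has the higher rate overall. They agree.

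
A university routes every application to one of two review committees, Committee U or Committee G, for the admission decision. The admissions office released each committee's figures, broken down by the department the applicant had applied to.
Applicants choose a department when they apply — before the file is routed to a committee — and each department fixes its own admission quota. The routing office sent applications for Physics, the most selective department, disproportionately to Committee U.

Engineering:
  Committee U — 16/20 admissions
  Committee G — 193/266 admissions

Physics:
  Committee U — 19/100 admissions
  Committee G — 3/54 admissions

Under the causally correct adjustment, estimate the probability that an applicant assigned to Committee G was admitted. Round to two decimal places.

Here department is a common cause — it drives both which review committee a case falls under and the outcome. The crude comparison mixes populations; the stratum-specific rates are the causally relevant ones.
Standardising Committee G to the population department mix: 0.650·193/266 + 0.350·3/54 = 0.491.

0.49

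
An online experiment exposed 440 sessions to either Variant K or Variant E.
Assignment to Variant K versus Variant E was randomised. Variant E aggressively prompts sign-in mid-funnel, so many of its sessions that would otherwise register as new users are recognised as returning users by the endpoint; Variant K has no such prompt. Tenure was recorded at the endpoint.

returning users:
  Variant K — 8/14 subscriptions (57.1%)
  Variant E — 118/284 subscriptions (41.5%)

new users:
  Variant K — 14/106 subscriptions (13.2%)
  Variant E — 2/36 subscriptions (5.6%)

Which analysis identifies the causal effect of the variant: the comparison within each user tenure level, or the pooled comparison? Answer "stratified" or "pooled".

Variant K is higher inside every user tenure stratum but Variant E is higher in aggregate. Whether to stratify depends on how user tenure relates to the variant.
User tenure is downstream of the variant. One should not condition on a consequence of treatment, so the overall rates are the right comparison.
Pooled: Variant K 18.3% vs Variant E 37.5%; Variant E is higher overall.

pooled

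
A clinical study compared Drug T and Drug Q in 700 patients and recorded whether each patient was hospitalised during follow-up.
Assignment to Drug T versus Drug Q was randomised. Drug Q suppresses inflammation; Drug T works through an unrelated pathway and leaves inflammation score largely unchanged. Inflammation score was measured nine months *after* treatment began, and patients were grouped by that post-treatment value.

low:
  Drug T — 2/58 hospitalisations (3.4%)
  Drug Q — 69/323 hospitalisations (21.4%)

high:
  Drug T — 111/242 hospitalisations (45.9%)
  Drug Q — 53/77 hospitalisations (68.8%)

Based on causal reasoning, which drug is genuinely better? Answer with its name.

Within every inflammation score level Drug T has the lower rate, yet pooled Drug Q does — Simpson's reversal.
Inflammation score lies on the pathway drug → inflammation score → outcome, so adjusting for it blocks the indirect effect. For the total causal effect of drug, use the unadjusted pooled rates.
Pooled: Drug T 37.7% vs Drug Q 30.5%; Drug Q is lower overall.

Drug Q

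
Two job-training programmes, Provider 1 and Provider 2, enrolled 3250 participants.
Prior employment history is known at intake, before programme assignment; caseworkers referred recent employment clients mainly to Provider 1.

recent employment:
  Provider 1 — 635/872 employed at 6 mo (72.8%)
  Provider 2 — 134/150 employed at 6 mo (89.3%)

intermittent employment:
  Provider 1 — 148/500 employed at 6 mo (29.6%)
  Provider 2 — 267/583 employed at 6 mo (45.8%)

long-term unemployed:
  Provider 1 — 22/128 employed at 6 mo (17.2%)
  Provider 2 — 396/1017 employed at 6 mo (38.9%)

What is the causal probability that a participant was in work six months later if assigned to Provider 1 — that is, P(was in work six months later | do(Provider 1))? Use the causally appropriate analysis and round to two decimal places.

0.39

The prior employment history-specific comparison favours Provider 2 throughout, but the pooled figures favour Provider 1. The question is whether to condition on prior employment history.
Prior employment history satisfies the back-door criterion: it is not a descendant of the programme, and it blocks the spurious path from programme to outcome. Adjusting for it (i.e., using the within-prior employment history rates) gives the causal effect.
Standardising Provider 1 to the population prior employment history mix: 0.314·635/872 + 0.333·148/500 + 0.352·22/128 = 0.388.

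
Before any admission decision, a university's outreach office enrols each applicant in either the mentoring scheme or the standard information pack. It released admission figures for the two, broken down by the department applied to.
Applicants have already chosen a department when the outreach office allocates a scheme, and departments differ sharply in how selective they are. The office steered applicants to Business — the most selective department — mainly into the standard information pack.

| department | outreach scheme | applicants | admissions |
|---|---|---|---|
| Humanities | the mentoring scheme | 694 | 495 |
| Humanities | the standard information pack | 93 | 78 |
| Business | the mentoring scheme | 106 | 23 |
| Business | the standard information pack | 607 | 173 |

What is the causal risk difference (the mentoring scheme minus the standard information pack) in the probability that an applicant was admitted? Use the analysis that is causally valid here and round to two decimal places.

the standard information pack is higher inside every department stratum but the mentoring scheme is higher in aggregate. Whether to stratify depends on how department relates to the outreach scheme.
Nothing the outreach scheme does changes department; the imbalance is an allocation artefact. With department also predicting the outcome, the pooled figure is confounded, and the within-stratum comparison is the causal one.
Adjusting over the population distribution of department: 0.525·(0.713−0.839) + 0.475·(0.217−0.285) = -0.098.

-0.10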